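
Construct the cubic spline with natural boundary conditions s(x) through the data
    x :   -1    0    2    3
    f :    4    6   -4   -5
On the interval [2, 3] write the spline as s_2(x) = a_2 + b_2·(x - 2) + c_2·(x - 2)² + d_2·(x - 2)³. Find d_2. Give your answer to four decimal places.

-1.1875

Write M_i for s''(x_i). With h_i = 1, 2, 1 and divided differences Δ_i = 2, -5, -1, the continuity of s' gives the tridiagonal system
  1·M_0 + 6·M_1 + 2·M_2 = 6(Δ_1 - Δ_0) = -42
  2·M_1 + 6·M_2 + 1·M_3 = 6(Δ_2 - Δ_1) = 24
Natural end conditions: M_0 = M_3 = 0.
Solving: M_0 = 0, M_1 = -75/8, M_2 = 57/8, M_3 = 0.
On [2, 3], with s_2(x) = a_2 + b_2·(x - 2) + c_2·(x - 2)² + d_2·(x - 2)³: c_2 = M_2/2 = 57/16, d_2 = (M_3 - M_2)/(6h_2) = -19/16, b_2 = Δ_2 - h_2(2M_2 + M_3)/6 = -27/8.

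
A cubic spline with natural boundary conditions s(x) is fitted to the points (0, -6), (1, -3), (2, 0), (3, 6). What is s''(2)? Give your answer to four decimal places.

Write M_i for s''(x_i). With h_i = 1, 1, 1 and divided differences Δ_i = 3, 3, 6, the continuity of s' gives the tridiagonal system
  1·M_0 + 4·M_1 + 1·M_2 = 6(Δ_1 - Δ_0) = 0
  1·M_1 + 4·M_2 + 1·M_3 = 6(Δ_2 - Δ_1) = 18
Natural end conditions: M_0 = M_3 = 0.
Forward elimination and back-substitution give M_0 = 0, M_1 = -6/5, M_2 = 24/5, M_3 = 0.

4.8000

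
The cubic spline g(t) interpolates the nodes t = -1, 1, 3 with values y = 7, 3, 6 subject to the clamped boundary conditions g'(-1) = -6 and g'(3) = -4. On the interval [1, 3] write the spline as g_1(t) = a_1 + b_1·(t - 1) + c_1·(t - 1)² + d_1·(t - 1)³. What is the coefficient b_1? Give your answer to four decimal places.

Let σ_i = g''(x_i). Step sizes h_i = 2, 2; slopes of the chords Δ_i = (y_(i+1) - y_i)/h_i = -2, 3/2.
  2·σ_0 + 8·σ_1 + 2·σ_2 = 6(Δ_1 - Δ_0) = 21
Clamped end conditions give two more equations: 2h_0·σ_0 + h_0·σ_1 = 6(Δ_0 - g'(-1)) = 24 and h_1·σ_1 + 2h_1·σ_2 = 6(g'(3) - Δ_1) = -33.
Hence σ_0 = 31/8, σ_1 = 17/4, σ_2 = -83/8.
On [1, 3], with g_1(t) = a_1 + b_1·(t - 1) + c_1·(t - 1)² + d_1·(t - 1)³: c_1 = σ_1/2 = 17/8, d_1 = (σ_2 - σ_1)/(6h_1) = -39/32, b_1 = Δ_1 - h_1(2σ_1 + σ_2)/6 = 17/8.

2.1250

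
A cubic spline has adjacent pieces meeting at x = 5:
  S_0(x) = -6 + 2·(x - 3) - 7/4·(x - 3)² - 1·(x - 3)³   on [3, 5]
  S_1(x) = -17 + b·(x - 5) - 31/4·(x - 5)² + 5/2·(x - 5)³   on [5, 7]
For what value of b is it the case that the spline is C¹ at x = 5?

S_0'(x) = 2 - 7/2·(x - 3) - 3·(x - 3)², so S_0'(5) = -17. On the right, S_1'(5) = b, so b = -17.

-17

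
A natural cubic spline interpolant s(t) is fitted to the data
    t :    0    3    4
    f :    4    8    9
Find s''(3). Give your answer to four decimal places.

Let m_i = s''(x_i). Step sizes h_i = 3, 1; slopes of the chords Δ_i = (y_(i+1) - y_i)/h_i = 4/3, 1.
  3·m_0 + 8·m_1 + 1·m_2 = 6(Δ_1 - Δ_0) = -2
Natural end conditions: m_0 = m_2 = 0.
Solving the tridiagonal system: m_0 = 0, m_1 = -1/4, m_2 = 0.

-0.2500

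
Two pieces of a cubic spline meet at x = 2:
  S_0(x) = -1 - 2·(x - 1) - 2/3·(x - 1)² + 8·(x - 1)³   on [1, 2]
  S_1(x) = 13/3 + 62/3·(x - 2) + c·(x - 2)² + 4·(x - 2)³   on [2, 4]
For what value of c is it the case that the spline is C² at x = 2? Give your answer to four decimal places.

S_0''(x) = -4/3 + 48·(x - 1), so S_0''(2) = 140/3. On the right, S_1''(2) = 2c, so c = 70/3.

23.3333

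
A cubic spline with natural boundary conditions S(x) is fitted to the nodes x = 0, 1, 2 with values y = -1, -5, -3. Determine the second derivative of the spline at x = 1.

9

Let m_i = S''(x_i). Step sizes h_i = 1, 1; slopes of the chords Δ_i = (y_(i+1) - y_i)/h_i = -4, 2.
  1·m_0 + 4·m_1 + 1·m_2 = 6(Δ_1 - Δ_0) = 36
Natural end conditions: m_0 = m_2 = 0.
Solving: m_0 = 0, m_1 = 9, m_2 = 0.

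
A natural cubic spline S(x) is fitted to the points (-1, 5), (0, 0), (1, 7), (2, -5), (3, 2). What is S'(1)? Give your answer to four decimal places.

Write σ_i for S''(x_i). With h_i = 1, 1, 1, 1 and divided differences Δ_i = -5, 7, -12, 7, the continuity of S' gives the tridiagonal system
  1·σ_0 + 4·σ_1 + 1·σ_2 = 6(Δ_1 - Δ_0) = 72
  1·σ_1 + 4·σ_2 + 1·σ_3 = 6(Δ_2 - Δ_1) = -114
  1·σ_2 + 4·σ_3 + 1·σ_4 = 6(Δ_3 - Δ_2) = 114
Natural end conditions: σ_0 = σ_4 = 0.
Solving the tridiagonal system: σ_0 = 0, σ_1 = 825/28, σ_2 = -321/7, σ_3 = 1119/28, σ_4 = 0.
On [1, 2], S'(x) = b_2 + 2c_2·(x - 1) + 3d_2·(x - 1)² with b_2 = Δ_2 - h_2(2σ_2 + σ_3)/6 = -27/8, c_2 = σ_2/2 = -321/14, d_2 = (σ_3 - σ_2)/(6h_2) = 801/56. So S'(1) = -27/8.

-3.3750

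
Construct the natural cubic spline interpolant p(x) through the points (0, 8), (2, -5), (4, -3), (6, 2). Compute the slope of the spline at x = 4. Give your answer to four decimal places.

2.7000

Put σ_i = p'' at the i-th knot. Here h = (2, 2, 2) and Δ = (-13/2, 1, 5/2), so the interior equations h_(i-1)·σ_(i-1) + 2(h_(i-1)+h_i)·σ_i + h_i·σ_(i+1) = 6(Δ_i − Δ_(i-1)) read
  2·σ_0 + 8·σ_1 + 2·σ_2 = 6(Δ_1 - Δ_0) = 45
  2·σ_1 + 8·σ_2 + 2·σ_3 = 6(Δ_2 - Δ_1) = 9
Natural end conditions: σ_0 = σ_3 = 0.
Hence σ_0 = 0, σ_1 = 57/10, σ_2 = -3/10, σ_3 = 0.
On [4, 6], p'(x) = b_2 + 2c_2·(x - 4) + 3d_2·(x - 4)² with b_2 = Δ_2 - h_2(2σ_2 + σ_3)/6 = 27/10, c_2 = σ_2/2 = -3/20, d_2 = (σ_3 - σ_2)/(6h_2) = 1/40. So p'(4) = 27/10.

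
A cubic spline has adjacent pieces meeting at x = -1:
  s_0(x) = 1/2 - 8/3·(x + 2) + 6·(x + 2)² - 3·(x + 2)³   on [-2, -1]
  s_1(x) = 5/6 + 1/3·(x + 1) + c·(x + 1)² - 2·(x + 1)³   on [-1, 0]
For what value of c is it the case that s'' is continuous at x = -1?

-3

s_0''(x) = 12 - 18·(x + 2), so s_0''(-1) = -6. On the right, s_1''(-1) = 2c, so c = -3.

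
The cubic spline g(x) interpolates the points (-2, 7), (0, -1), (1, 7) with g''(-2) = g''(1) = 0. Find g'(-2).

-8

With M_i denoting the second derivative at x_i, h_i = 2, 1, and Δ_i = (y_(i+1) − y_i)/h_i = -4, 8:
  2·M_0 + 6·M_1 + 1·M_2 = 6(Δ_1 - Δ_0) = 72
Natural end conditions: M_0 = M_2 = 0.
Solving: M_0 = 0, M_1 = 12, M_2 = 0.
On [-2, 0], g'(x) = b_0 + 2c_0·(x + 2) + 3d_0·(x + 2)² with b_0 = Δ_0 - h_0(2M_0 + M_1)/6 = -8, c_0 = M_0/2 = 0, d_0 = (M_1 - M_0)/(6h_0) = 1. So g'(-2) = -8.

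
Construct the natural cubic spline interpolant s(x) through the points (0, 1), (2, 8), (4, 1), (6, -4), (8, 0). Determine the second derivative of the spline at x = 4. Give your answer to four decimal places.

Let M_i = s''(x_i). Step sizes h_i = 2, 2, 2, 2; slopes of the chords Δ_i = (y_(i+1) - y_i)/h_i = 7/2, -7/2, -5/2, 2.
  2·M_0 + 8·M_1 + 2·M_2 = 6(Δ_1 - Δ_0) = -42
  2·M_1 + 8·M_2 + 2·M_3 = 6(Δ_2 - Δ_1) = 6
  2·M_2 + 8·M_3 + 2·M_4 = 6(Δ_3 - Δ_2) = 27
Natural end conditions: M_0 = M_4 = 0.
Solving: M_0 = 0, M_1 = -627/112, M_2 = 39/28, M_3 = 339/112, M_4 = 0.

1.3929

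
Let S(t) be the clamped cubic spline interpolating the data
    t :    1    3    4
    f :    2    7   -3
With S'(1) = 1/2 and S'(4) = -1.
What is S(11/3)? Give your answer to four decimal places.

Put M_i = S'' at the i-th knot. Here h = (2, 1) and Δ = (5/2, -10), so the interior equations h_(i-1)·M_(i-1) + 2(h_(i-1)+h_i)·M_i + h_i·M_(i+1) = 6(Δ_i − Δ_(i-1)) read
  2·M_0 + 6·M_1 + 1·M_2 = 6(Δ_1 - Δ_0) = -75
Clamped end conditions give two more equations: 2h_0·M_0 + h_0·M_1 = 6(Δ_0 - S'(1)) = 12 and h_1·M_1 + 2h_1·M_2 = 6(S'(4) - Δ_1) = 54.
Solving: M_0 = 15, M_1 = -24, M_2 = 39.
On [3, 4], S(t) = 7 - 17/2·(t - 3) - 12·(t - 3)² + 21/2·(t - 3)³.
With (t - 3) = 2/3: S(11/3) = -8/9.

-0.8889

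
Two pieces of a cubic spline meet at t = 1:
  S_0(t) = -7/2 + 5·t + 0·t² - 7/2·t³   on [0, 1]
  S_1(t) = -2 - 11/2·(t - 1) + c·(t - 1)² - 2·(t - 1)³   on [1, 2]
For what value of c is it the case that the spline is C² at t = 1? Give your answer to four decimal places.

S_0''(t) = 0 - 21·t, so S_0''(1) = -21. On the right, S_1''(1) = 2c, so c = -21/2.

-10.5000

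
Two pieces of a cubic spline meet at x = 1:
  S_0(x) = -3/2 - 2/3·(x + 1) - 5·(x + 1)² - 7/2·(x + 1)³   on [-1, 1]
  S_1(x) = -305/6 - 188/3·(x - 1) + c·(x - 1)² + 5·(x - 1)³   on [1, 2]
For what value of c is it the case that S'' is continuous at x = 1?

-26

S_0''(x) = -10 - 21·(x + 1), so S_0''(1) = -52. On the right, S_1''(1) = 2c, so c = -26.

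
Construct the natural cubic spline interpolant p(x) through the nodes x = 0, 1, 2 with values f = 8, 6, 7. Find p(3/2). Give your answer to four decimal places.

6.2188

Write m_i for p''(x_i). With h_i = 1, 1 and divided differences Δ_i = -2, 1, the continuity of p' gives the tridiagonal system
  1·m_0 + 4·m_1 + 1·m_2 = 6(Δ_1 - Δ_0) = 18
Natural end conditions: m_0 = m_2 = 0.
Hence m_0 = 0, m_1 = 9/2, m_2 = 0.
On [1, 2], p(x) = 6 - 1/2·(x - 1) + 9/4·(x - 1)² - 3/4·(x - 1)³.
With (x - 1) = 1/2: p(3/2) = 199/32.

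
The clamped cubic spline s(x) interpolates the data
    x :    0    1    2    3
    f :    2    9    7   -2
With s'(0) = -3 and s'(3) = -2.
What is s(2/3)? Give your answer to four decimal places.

5.9457

Let σ_i = s''(x_i). Step sizes h_i = 1, 1, 1; slopes of the chords Δ_i = (y_(i+1) - y_i)/h_i = 7, -2, -9.
  1·σ_0 + 4·σ_1 + 1·σ_2 = 6(Δ_1 - Δ_0) = -54
  1·σ_1 + 4·σ_2 + 1·σ_3 = 6(Δ_2 - Δ_1) = -42
Clamped end conditions give two more equations: 2h_0·σ_0 + h_0·σ_1 = 6(Δ_0 - s'(0)) = 60 and h_2·σ_2 + 2h_2·σ_3 = 6(s'(3) - Δ_2) = 42.
Hence σ_0 = 604/15, σ_1 = -308/15, σ_2 = -182/15, σ_3 = 406/15.
On [0, 1], s(x) = 2 - 3·x + 302/15·x² - 152/15·x³.
With x = 2/3: s(2/3) = 2408/405.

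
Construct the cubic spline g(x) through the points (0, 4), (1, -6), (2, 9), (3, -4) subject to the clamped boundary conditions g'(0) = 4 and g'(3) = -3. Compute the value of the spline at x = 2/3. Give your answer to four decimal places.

With m_i denoting the second derivative at x_i, h_i = 1, 1, 1, and Δ_i = (y_(i+1) − y_i)/h_i = -10, 15, -13:
  1·m_0 + 4·m_1 + 1·m_2 = 6(Δ_1 - Δ_0) = 150
  1·m_1 + 4·m_2 + 1·m_3 = 6(Δ_2 - Δ_1) = -168
Clamped end conditions give two more equations: 2h_0·m_0 + h_0·m_1 = 6(Δ_0 - g'(0)) = -84 and h_2·m_2 + 2h_2·m_3 = 6(g'(3) - Δ_2) = 60.
Forward elimination and back-substitution give m_0 = -242/3, m_1 = 232/3, m_2 = -236/3, m_3 = 208/3.
On [0, 1], g(x) = 4 + 4·x - 121/3·x² + 79/3·x³.
With x = 2/3: g(2/3) = -280/81.

-3.4568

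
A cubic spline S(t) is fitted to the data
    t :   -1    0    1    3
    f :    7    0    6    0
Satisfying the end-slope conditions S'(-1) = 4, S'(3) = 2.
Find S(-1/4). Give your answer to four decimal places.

1.7095

Write m_i for S''(x_i). With h_i = 1, 1, 2 and divided differences Δ_i = -7, 6, -3, the continuity of S' gives the tridiagonal system
  1·m_0 + 4·m_1 + 1·m_2 = 6(Δ_1 - Δ_0) = 78
  1·m_1 + 6·m_2 + 2·m_3 = 6(Δ_2 - Δ_1) = -54
Clamped end conditions give two more equations: 2h_0·m_0 + h_0·m_1 = 6(Δ_0 - S'(-1)) = -66 and h_2·m_2 + 2h_2·m_3 = 6(S'(3) - Δ_2) = 30.
Hence m_0 = -571/11, m_1 = 416/11, m_2 = -235/11, m_3 = 200/11.
On [-1, 0], S(t) = 7 + 4·(t + 1) - 571/22·(t + 1)² + 329/22·(t + 1)³.
With (t + 1) = 3/4: S(-1/4) = 2407/1408.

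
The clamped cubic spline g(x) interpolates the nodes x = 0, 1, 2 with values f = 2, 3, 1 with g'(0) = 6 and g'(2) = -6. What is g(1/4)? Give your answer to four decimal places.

3.0352

Put M_i = g'' at the i-th knot. Here h = (1, 1) and Δ = (1, -2), so the interior equations h_(i-1)·M_(i-1) + 2(h_(i-1)+h_i)·M_i + h_i·M_(i+1) = 6(Δ_i − Δ_(i-1)) read
  1·M_0 + 4·M_1 + 1·M_2 = 6(Δ_1 - Δ_0) = -18
Clamped end conditions give two more equations: 2h_0·M_0 + h_0·M_1 = 6(Δ_0 - g'(0)) = -30 and h_1·M_1 + 2h_1·M_2 = 6(g'(2) - Δ_1) = -24.
Solving the tridiagonal system: M_0 = -33/2, M_1 = 3, M_2 = -27/2.
On [0, 1], g(x) = 2 + 6·x - 33/4·x² + 13/4·x³.
With x = 1/4: g(1/4) = 777/256.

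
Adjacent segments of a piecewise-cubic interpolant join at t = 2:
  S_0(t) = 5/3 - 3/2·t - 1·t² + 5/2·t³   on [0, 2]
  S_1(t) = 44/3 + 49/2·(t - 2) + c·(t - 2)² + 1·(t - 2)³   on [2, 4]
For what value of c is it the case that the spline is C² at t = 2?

S_0''(t) = -2 + 15·t, so S_0''(2) = 28. On the right, S_1''(2) = 2c, so c = 14.

14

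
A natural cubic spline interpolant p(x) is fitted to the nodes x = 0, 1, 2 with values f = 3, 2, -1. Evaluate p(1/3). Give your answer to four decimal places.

2.8148

Put M_i = p'' at the i-th knot. Here h = (1, 1) and Δ = (-1, -3), so the interior equations h_(i-1)·M_(i-1) + 2(h_(i-1)+h_i)·M_i + h_i·M_(i+1) = 6(Δ_i − Δ_(i-1)) read
  1·M_0 + 4·M_1 + 1·M_2 = 6(Δ_1 - Δ_0) = -12
Natural end conditions: M_0 = M_2 = 0.
Hence M_0 = 0, M_1 = -3, M_2 = 0.
On [0, 1], p(x) = 3 - 1/2·x + 0·x² - 1/2·x³.
With x = 1/3: p(1/3) = 76/27.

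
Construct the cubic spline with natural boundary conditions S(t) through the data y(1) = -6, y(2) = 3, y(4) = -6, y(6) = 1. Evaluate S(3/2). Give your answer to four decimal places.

Put M_i = S'' at the i-th knot. Here h = (1, 2, 2) and Δ = (9, -9/2, 7/2), so the interior equations h_(i-1)·M_(i-1) + 2(h_(i-1)+h_i)·M_i + h_i·M_(i+1) = 6(Δ_i − Δ_(i-1)) read
  1·M_0 + 6·M_1 + 2·M_2 = 6(Δ_1 - Δ_0) = -81
  2·M_1 + 8·M_2 + 2·M_3 = 6(Δ_2 - Δ_1) = 48
Natural end conditions: M_0 = M_3 = 0.
Hence M_0 = 0, M_1 = -186/11, M_2 = 225/22, M_3 = 0.
On [1, 2], S(t) = -6 + 130/11·(t - 1) + 0·(t - 1)² - 31/11·(t - 1)³.
With (t - 1) = 1/2: S(3/2) = -39/88.

-0.4432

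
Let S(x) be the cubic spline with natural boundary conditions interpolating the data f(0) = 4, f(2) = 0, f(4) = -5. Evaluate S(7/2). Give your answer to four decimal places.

-3.6914

Put m_i = S'' at the i-th knot. Here h = (2, 2) and Δ = (-2, -5/2), so the interior equations h_(i-1)·m_(i-1) + 2(h_(i-1)+h_i)·m_i + h_i·m_(i+1) = 6(Δ_i − Δ_(i-1)) read
  2·m_0 + 8·m_1 + 2·m_2 = 6(Δ_1 - Δ_0) = -3
Natural end conditions: m_0 = m_2 = 0.
Hence m_0 = 0, m_1 = -3/8, m_2 = 0.
On [2, 4], S(x) = 0 - 9/4·(x - 2) - 3/16·(x - 2)² + 1/32·(x - 2)³.
With (x - 2) = 3/2: S(7/2) = -945/256.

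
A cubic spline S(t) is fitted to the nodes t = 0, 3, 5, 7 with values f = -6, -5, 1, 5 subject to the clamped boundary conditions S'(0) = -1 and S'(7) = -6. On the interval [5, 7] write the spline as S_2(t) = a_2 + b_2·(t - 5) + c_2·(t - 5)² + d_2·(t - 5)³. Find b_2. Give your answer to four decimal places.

Let m_i = S''(x_i). Step sizes h_i = 3, 2, 2; slopes of the chords Δ_i = (y_(i+1) - y_i)/h_i = 1/3, 3, 2.
  3·m_0 + 10·m_1 + 2·m_2 = 6(Δ_1 - Δ_0) = 16
  2·m_1 + 8·m_2 + 2·m_3 = 6(Δ_2 - Δ_1) = -6
Clamped end conditions give two more equations: 2h_0·m_0 + h_0·m_1 = 6(Δ_0 - S'(0)) = 8 and h_2·m_2 + 2h_2·m_3 = 6(S'(7) - Δ_2) = -48.
Hence m_0 = 100/111, m_1 = 32/37, m_2 = 86/37, m_3 = -487/37.
On [5, 7], with S_2(t) = a_2 + b_2·(t - 5) + c_2·(t - 5)² + d_2·(t - 5)³: c_2 = m_2/2 = 43/37, d_2 = (m_3 - m_2)/(6h_2) = -191/148, b_2 = Δ_2 - h_2(2m_2 + m_3)/6 = 179/37.

4.8378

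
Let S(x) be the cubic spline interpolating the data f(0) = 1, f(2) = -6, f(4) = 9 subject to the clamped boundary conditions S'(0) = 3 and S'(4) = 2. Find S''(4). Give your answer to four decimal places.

Write M_i for S''(x_i). With h_i = 2, 2 and divided differences Δ_i = -7/2, 15/2, the continuity of S' gives the tridiagonal system
  2·M_0 + 8·M_1 + 2·M_2 = 6(Δ_1 - Δ_0) = 66
Clamped end conditions give two more equations: 2h_0·M_0 + h_0·M_1 = 6(Δ_0 - S'(0)) = -39 and h_1·M_1 + 2h_1·M_2 = 6(S'(4) - Δ_1) = -33.
Hence M_0 = -73/4, M_1 = 17, M_2 = -67/4.

-16.7500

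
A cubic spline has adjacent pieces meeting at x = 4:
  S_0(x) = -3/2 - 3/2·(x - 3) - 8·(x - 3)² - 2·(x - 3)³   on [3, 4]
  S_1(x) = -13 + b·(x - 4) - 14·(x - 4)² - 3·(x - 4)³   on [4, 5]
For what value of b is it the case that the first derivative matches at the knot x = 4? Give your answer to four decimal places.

-23.5000

S_0'(x) = -3/2 - 16·(x - 3) - 6·(x - 3)², so S_0'(4) = -47/2. On the right, S_1'(4) = b, so b = -47/2.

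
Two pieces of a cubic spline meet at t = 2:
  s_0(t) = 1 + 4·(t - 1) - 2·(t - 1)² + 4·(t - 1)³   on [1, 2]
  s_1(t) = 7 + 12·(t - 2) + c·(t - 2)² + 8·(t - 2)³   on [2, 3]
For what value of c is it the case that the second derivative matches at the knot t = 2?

10

s_0''(t) = -4 + 24·(t - 1), so s_0''(2) = 20. On the right, s_1''(2) = 2c, so c = 10.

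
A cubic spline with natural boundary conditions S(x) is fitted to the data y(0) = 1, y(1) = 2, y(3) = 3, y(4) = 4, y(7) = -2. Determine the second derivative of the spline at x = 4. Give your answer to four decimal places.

-2.4000

Let m_i = S''(x_i). Step sizes h_i = 1, 2, 1, 3; slopes of the chords Δ_i = (y_(i+1) - y_i)/h_i = 1, 1/2, 1, -2.
  1·m_0 + 6·m_1 + 2·m_2 = 6(Δ_1 - Δ_0) = -3
  2·m_1 + 6·m_2 + 1·m_3 = 6(Δ_2 - Δ_1) = 3
  1·m_2 + 8·m_3 + 3·m_4 = 6(Δ_3 - Δ_2) = -18
Natural end conditions: m_0 = m_4 = 0.
Hence m_0 = 0, m_1 = -9/10, m_2 = 6/5, m_3 = -12/5, m_4 = 0.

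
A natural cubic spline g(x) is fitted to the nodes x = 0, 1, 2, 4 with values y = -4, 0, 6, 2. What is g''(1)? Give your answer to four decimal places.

With M_i denoting the second derivative at x_i, h_i = 1, 1, 2, and Δ_i = (y_(i+1) − y_i)/h_i = 4, 6, -2:
  1·M_0 + 4·M_1 + 1·M_2 = 6(Δ_1 - Δ_0) = 12
  1·M_1 + 6·M_2 + 2·M_3 = 6(Δ_2 - Δ_1) = -48
Natural end conditions: M_0 = M_3 = 0.
Hence M_0 = 0, M_1 = 120/23, M_2 = -204/23, M_3 = 0.

5.2174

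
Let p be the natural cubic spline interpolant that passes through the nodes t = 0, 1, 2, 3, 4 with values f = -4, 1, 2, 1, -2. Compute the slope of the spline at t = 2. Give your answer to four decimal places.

Write σ_i for p''(x_i). With h_i = 1, 1, 1, 1 and divided differences Δ_i = 5, 1, -1, -3, the continuity of p' gives the tridiagonal system
  1·σ_0 + 4·σ_1 + 1·σ_2 = 6(Δ_1 - Δ_0) = -24
  1·σ_1 + 4·σ_2 + 1·σ_3 = 6(Δ_2 - Δ_1) = -12
  1·σ_2 + 4·σ_3 + 1·σ_4 = 6(Δ_3 - Δ_2) = -12
Natural end conditions: σ_0 = σ_4 = 0.
Solving: σ_0 = 0, σ_1 = -81/14, σ_2 = -6/7, σ_3 = -39/14, σ_4 = 0.
On [2, 3], p'(t) = b_2 + 2c_2·(t - 2) + 3d_2·(t - 2)² with b_2 = Δ_2 - h_2(2σ_2 + σ_3)/6 = -1/4, c_2 = σ_2/2 = -3/7, d_2 = (σ_3 - σ_2)/(6h_2) = -9/28. So p'(2) = -1/4.

-0.2500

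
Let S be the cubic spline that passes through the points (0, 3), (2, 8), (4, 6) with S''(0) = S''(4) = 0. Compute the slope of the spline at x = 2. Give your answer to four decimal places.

Write m_i for S''(x_i). With h_i = 2, 2 and divided differences Δ_i = 5/2, -1, the continuity of S' gives the tridiagonal system
  2·m_0 + 8·m_1 + 2·m_2 = 6(Δ_1 - Δ_0) = -21
Natural end conditions: m_0 = m_2 = 0.
Solving the tridiagonal system: m_0 = 0, m_1 = -21/8, m_2 = 0.
On [2, 4], S'(x) = b_1 + 2c_1·(x - 2) + 3d_1·(x - 2)² with b_1 = Δ_1 - h_1(2m_1 + m_2)/6 = 3/4, c_1 = m_1/2 = -21/16, d_1 = (m_2 - m_1)/(6h_1) = 7/32. So S'(2) = 3/4.

0.7500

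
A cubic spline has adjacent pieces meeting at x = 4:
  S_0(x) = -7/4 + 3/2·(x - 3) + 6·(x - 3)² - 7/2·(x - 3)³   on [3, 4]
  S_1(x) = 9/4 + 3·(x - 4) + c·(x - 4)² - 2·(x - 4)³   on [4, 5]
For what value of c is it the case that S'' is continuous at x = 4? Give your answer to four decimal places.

-4.5000

S_0''(x) = 12 - 21·(x - 3), so S_0''(4) = -9. On the right, S_1''(4) = 2c, so c = -9/2.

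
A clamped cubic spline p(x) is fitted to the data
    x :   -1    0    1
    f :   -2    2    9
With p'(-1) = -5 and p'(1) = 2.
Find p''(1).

Put m_i = p'' at the i-th knot. Here h = (1, 1) and Δ = (4, 7), so the interior equations h_(i-1)·m_(i-1) + 2(h_(i-1)+h_i)·m_i + h_i·m_(i+1) = 6(Δ_i − Δ_(i-1)) read
  1·m_0 + 4·m_1 + 1·m_2 = 6(Δ_1 - Δ_0) = 18
Clamped end conditions give two more equations: 2h_0·m_0 + h_0·m_1 = 6(Δ_0 - p'(-1)) = 54 and h_1·m_1 + 2h_1·m_2 = 6(p'(1) - Δ_1) = -30.
Solving the tridiagonal system: m_0 = 26, m_1 = 2, m_2 = -16.

-16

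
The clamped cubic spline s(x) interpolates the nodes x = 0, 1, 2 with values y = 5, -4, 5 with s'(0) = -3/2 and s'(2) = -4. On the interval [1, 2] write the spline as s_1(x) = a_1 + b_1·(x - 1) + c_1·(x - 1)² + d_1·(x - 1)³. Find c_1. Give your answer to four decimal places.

28.2500

With M_i denoting the second derivative at x_i, h_i = 1, 1, and Δ_i = (y_(i+1) − y_i)/h_i = -9, 9:
  1·M_0 + 4·M_1 + 1·M_2 = 6(Δ_1 - Δ_0) = 108
Clamped end conditions give two more equations: 2h_0·M_0 + h_0·M_1 = 6(Δ_0 - s'(0)) = -45 and h_1·M_1 + 2h_1·M_2 = 6(s'(2) - Δ_1) = -78.
Hence M_0 = -203/4, M_1 = 113/2, M_2 = -269/4.
On [1, 2], with s_1(x) = a_1 + b_1·(x - 1) + c_1·(x - 1)² + d_1·(x - 1)³: c_1 = M_1/2 = 113/4, d_1 = (M_2 - M_1)/(6h_1) = -165/8, b_1 = Δ_1 - h_1(2M_1 + M_2)/6 = 11/8.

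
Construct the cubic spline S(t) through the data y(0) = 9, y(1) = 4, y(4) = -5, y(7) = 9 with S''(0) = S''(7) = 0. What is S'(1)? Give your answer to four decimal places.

Write M_i for S''(x_i). With h_i = 1, 3, 3 and divided differences Δ_i = -5, -3, 14/3, the continuity of S' gives the tridiagonal system
  1·M_0 + 8·M_1 + 3·M_2 = 6(Δ_1 - Δ_0) = 12
  3·M_1 + 12·M_2 + 3·M_3 = 6(Δ_2 - Δ_1) = 46
Natural end conditions: M_0 = M_3 = 0.
Solving the tridiagonal system: M_0 = 0, M_1 = 2/29, M_2 = 332/87, M_3 = 0.
On [1, 4], S'(t) = b_1 + 2c_1·(t - 1) + 3d_1·(t - 1)² with b_1 = Δ_1 - h_1(2M_1 + M_2)/6 = -433/87, c_1 = M_1/2 = 1/29, d_1 = (M_2 - M_1)/(6h_1) = 163/783. So S'(1) = -433/87.

-4.9770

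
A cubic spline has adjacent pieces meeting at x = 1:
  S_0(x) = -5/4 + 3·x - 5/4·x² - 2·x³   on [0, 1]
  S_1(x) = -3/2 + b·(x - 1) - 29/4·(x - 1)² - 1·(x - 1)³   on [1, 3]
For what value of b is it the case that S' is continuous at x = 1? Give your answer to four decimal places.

-5.5000

S_0'(x) = 3 - 5/2·x - 6·x², so S_0'(1) = -11/2. On the right, S_1'(1) = b, so b = -11/2.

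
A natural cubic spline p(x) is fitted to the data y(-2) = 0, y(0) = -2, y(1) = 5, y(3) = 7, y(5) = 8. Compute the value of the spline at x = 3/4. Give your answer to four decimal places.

3.3282

Write M_i for p''(x_i). With h_i = 2, 1, 2, 2 and divided differences Δ_i = -1, 7, 1, 1/2, the continuity of p' gives the tridiagonal system
  2·M_0 + 6·M_1 + 1·M_2 = 6(Δ_1 - Δ_0) = 48
  1·M_1 + 6·M_2 + 2·M_3 = 6(Δ_2 - Δ_1) = -36
  2·M_2 + 8·M_3 + 2·M_4 = 6(Δ_3 - Δ_2) = -3
Natural end conditions: M_0 = M_4 = 0.
Forward elimination and back-substitution give M_0 = 0, M_1 = 1197/128, M_2 = -519/64, M_3 = 423/256, M_4 = 0.
On [0, 1], p(x) = -2 + 335/64·x + 1197/256·x² - 745/256·x³.
With x = 3/4: p(3/4) = 54529/16384.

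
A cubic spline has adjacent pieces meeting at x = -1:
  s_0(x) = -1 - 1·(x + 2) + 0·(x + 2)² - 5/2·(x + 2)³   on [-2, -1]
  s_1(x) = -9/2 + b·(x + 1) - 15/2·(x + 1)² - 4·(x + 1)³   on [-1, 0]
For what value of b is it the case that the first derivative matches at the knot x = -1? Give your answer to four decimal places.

-8.5000

s_0'(x) = -1 + 0·(x + 2) - 15/2·(x + 2)², so s_0'(-1) = -17/2. On the right, s_1'(-1) = b, so b = -17/2.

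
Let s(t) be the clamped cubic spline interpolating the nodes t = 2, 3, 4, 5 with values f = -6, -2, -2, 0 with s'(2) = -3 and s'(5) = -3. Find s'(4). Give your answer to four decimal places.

Write σ_i for s''(x_i). With h_i = 1, 1, 1 and divided differences Δ_i = 4, 0, 2, the continuity of s' gives the tridiagonal system
  1·σ_0 + 4·σ_1 + 1·σ_2 = 6(Δ_1 - Δ_0) = -24
  1·σ_1 + 4·σ_2 + 1·σ_3 = 6(Δ_2 - Δ_1) = 12
Clamped end conditions give two more equations: 2h_0·σ_0 + h_0·σ_1 = 6(Δ_0 - s'(2)) = 42 and h_2·σ_2 + 2h_2·σ_3 = 6(s'(5) - Δ_2) = -30.
Forward elimination and back-substitution give σ_0 = 146/5, σ_1 = -82/5, σ_2 = 62/5, σ_3 = -106/5.
On [4, 5], s'(t) = b_2 + 2c_2·(t - 4) + 3d_2·(t - 4)² with b_2 = Δ_2 - h_2(2σ_2 + σ_3)/6 = 7/5, c_2 = σ_2/2 = 31/5, d_2 = (σ_3 - σ_2)/(6h_2) = -28/5. So s'(4) = 7/5.

1.4000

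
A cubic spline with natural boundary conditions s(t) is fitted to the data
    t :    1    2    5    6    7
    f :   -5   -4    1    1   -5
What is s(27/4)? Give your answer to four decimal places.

-3.1521

Let σ_i = s''(x_i). Step sizes h_i = 1, 3, 1, 1; slopes of the chords Δ_i = (y_(i+1) - y_i)/h_i = 1, 5/3, 0, -6.
  1·σ_0 + 8·σ_1 + 3·σ_2 = 6(Δ_1 - Δ_0) = 4
  3·σ_1 + 8·σ_2 + 1·σ_3 = 6(Δ_2 - Δ_1) = -10
  1·σ_2 + 4·σ_3 + 1·σ_4 = 6(Δ_3 - Δ_2) = -36
Natural end conditions: σ_0 = σ_4 = 0.
Forward elimination and back-substitution give σ_0 = 0, σ_1 = 34/53, σ_2 = -20/53, σ_3 = -472/53, σ_4 = 0.
On [6, 7], s(t) = 1 - 482/159·(t - 6) - 236/53·(t - 6)² + 236/159·(t - 6)³.
With (t - 6) = 3/4: s(27/4) = -2673/848.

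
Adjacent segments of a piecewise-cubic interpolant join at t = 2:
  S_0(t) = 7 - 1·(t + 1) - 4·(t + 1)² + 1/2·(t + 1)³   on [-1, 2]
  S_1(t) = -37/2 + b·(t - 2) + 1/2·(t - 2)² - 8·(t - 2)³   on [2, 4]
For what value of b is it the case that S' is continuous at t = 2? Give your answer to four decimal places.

S_0'(t) = -1 - 8·(t + 1) + 3/2·(t + 1)², so S_0'(2) = -23/2. On the right, S_1'(2) = b, so b = -23/2.

-11.5000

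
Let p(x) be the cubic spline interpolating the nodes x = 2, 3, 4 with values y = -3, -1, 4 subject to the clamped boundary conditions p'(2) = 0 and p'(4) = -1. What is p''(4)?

-23

Let m_i = p''(x_i). Step sizes h_i = 1, 1; slopes of the chords Δ_i = (y_(i+1) - y_i)/h_i = 2, 5.
  1·m_0 + 4·m_1 + 1·m_2 = 6(Δ_1 - Δ_0) = 18
Clamped end conditions give two more equations: 2h_0·m_0 + h_0·m_1 = 6(Δ_0 - p'(2)) = 12 and h_1·m_1 + 2h_1·m_2 = 6(p'(4) - Δ_1) = -36.
Solving the tridiagonal system: m_0 = 1, m_1 = 10, m_2 = -23.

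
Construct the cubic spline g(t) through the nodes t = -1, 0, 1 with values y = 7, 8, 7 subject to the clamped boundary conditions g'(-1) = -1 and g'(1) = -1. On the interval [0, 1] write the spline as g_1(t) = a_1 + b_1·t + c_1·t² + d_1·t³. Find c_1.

-3

Write m_i for g''(x_i). With h_i = 1, 1 and divided differences Δ_i = 1, -1, the continuity of g' gives the tridiagonal system
  1·m_0 + 4·m_1 + 1·m_2 = 6(Δ_1 - Δ_0) = -12
Clamped end conditions give two more equations: 2h_0·m_0 + h_0·m_1 = 6(Δ_0 - g'(-1)) = 12 and h_1·m_1 + 2h_1·m_2 = 6(g'(1) - Δ_1) = 0.
Solving the tridiagonal system: m_0 = 9, m_1 = -6, m_2 = 3.
On [0, 1], with g_1(t) = a_1 + b_1·t + c_1·t² + d_1·t³: c_1 = m_1/2 = -3, d_1 = (m_2 - m_1)/(6h_1) = 3/2, b_1 = Δ_1 - h_1(2m_1 + m_2)/6 = 1/2.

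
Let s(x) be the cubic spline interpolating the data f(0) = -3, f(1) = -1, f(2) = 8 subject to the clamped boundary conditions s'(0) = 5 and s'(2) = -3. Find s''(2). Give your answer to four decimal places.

Write m_i for s''(x_i). With h_i = 1, 1 and divided differences Δ_i = 2, 9, the continuity of s' gives the tridiagonal system
  1·m_0 + 4·m_1 + 1·m_2 = 6(Δ_1 - Δ_0) = 42
Clamped end conditions give two more equations: 2h_0·m_0 + h_0·m_1 = 6(Δ_0 - s'(0)) = -18 and h_1·m_1 + 2h_1·m_2 = 6(s'(2) - Δ_1) = -72.
Solving: m_0 = -47/2, m_1 = 29, m_2 = -101/2.

-50.5000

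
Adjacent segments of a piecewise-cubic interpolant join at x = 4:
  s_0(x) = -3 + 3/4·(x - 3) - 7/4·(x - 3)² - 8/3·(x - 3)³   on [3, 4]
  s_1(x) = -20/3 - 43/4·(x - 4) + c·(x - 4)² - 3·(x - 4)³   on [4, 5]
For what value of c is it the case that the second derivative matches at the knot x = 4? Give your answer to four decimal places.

s_0''(x) = -7/2 - 16·(x - 3), so s_0''(4) = -39/2. On the right, s_1''(4) = 2c, so c = -39/4.

-9.7500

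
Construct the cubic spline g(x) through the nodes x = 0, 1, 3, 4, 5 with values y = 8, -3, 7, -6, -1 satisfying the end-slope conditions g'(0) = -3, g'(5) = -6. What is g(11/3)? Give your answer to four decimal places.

-2.9317

Write m_i for g''(x_i). With h_i = 1, 2, 1, 1 and divided differences Δ_i = -11, 5, -13, 5, the continuity of g' gives the tridiagonal system
  1·m_0 + 6·m_1 + 2·m_2 = 6(Δ_1 - Δ_0) = 96
  2·m_1 + 6·m_2 + 1·m_3 = 6(Δ_2 - Δ_1) = -108
  1·m_2 + 4·m_3 + 1·m_4 = 6(Δ_3 - Δ_2) = 108
Clamped end conditions give two more equations: 2h_0·m_0 + h_0·m_1 = 6(Δ_0 - g'(0)) = -48 and h_3·m_3 + 2h_3·m_4 = 6(g'(5) - Δ_3) = -66.
Solving the tridiagonal system: m_0 = -1341/32, m_1 = 573/16, m_2 = -2463/64, m_3 = 1641/32, m_4 = -3753/64.
On [3, 4], g(x) = 7 - 279/32·(x - 3) - 2463/128·(x - 3)² + 1915/128·(x - 3)³.
With (x - 3) = 2/3: g(11/3) = -2533/864.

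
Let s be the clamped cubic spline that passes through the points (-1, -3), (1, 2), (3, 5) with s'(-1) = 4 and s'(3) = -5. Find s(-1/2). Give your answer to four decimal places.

-1.3984

Write m_i for s''(x_i). With h_i = 2, 2 and divided differences Δ_i = 5/2, 3/2, the continuity of s' gives the tridiagonal system
  2·m_0 + 8·m_1 + 2·m_2 = 6(Δ_1 - Δ_0) = -6
Clamped end conditions give two more equations: 2h_0·m_0 + h_0·m_1 = 6(Δ_0 - s'(-1)) = -9 and h_1·m_1 + 2h_1·m_2 = 6(s'(3) - Δ_1) = -39.
Solving: m_0 = -15/4, m_1 = 3, m_2 = -45/4.
On [-1, 1], s(t) = -3 + 4·(t + 1) - 15/8·(t + 1)² + 9/16·(t + 1)³.
With (t + 1) = 1/2: s(-1/2) = -179/128.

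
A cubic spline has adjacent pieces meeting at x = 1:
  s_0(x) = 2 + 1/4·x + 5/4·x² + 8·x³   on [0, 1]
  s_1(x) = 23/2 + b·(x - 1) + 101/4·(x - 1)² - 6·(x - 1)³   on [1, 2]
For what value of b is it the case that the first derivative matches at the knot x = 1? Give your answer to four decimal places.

26.7500

s_0'(x) = 1/4 + 5/2·x + 24·x², so s_0'(1) = 107/4. On the right, s_1'(1) = b, so b = 107/4.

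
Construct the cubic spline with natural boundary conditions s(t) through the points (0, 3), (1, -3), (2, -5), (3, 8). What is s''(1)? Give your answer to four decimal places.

0.4000

Put m_i = s'' at the i-th knot. Here h = (1, 1, 1) and Δ = (-6, -2, 13), so the interior equations h_(i-1)·m_(i-1) + 2(h_(i-1)+h_i)·m_i + h_i·m_(i+1) = 6(Δ_i − Δ_(i-1)) read
  1·m_0 + 4·m_1 + 1·m_2 = 6(Δ_1 - Δ_0) = 24
  1·m_1 + 4·m_2 + 1·m_3 = 6(Δ_2 - Δ_1) = 90
Natural end conditions: m_0 = m_3 = 0.
Hence m_0 = 0, m_1 = 2/5, m_2 = 112/5, m_3 = 0.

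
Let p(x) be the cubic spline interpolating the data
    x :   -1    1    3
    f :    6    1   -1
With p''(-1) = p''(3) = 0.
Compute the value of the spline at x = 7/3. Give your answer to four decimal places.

Put σ_i = p'' at the i-th knot. Here h = (2, 2) and Δ = (-5/2, -1), so the interior equations h_(i-1)·σ_(i-1) + 2(h_(i-1)+h_i)·σ_i + h_i·σ_(i+1) = 6(Δ_i − Δ_(i-1)) read
  2·σ_0 + 8·σ_1 + 2·σ_2 = 6(Δ_1 - Δ_0) = 9
Natural end conditions: σ_0 = σ_2 = 0.
Forward elimination and back-substitution give σ_0 = 0, σ_1 = 9/8, σ_2 = 0.
On [1, 3], p(x) = 1 - 7/4·(x - 1) + 9/16·(x - 1)² - 3/32·(x - 1)³.
With (x - 1) = 4/3: p(7/3) = -5/9.

-0.5556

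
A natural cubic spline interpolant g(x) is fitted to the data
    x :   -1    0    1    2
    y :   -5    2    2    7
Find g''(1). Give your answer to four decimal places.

10.8000

Put σ_i = g'' at the i-th knot. Here h = (1, 1, 1) and Δ = (7, 0, 5), so the interior equations h_(i-1)·σ_(i-1) + 2(h_(i-1)+h_i)·σ_i + h_i·σ_(i+1) = 6(Δ_i − Δ_(i-1)) read
  1·σ_0 + 4·σ_1 + 1·σ_2 = 6(Δ_1 - Δ_0) = -42
  1·σ_1 + 4·σ_2 + 1·σ_3 = 6(Δ_2 - Δ_1) = 30
Natural end conditions: σ_0 = σ_3 = 0.
Solving the tridiagonal system: σ_0 = 0, σ_1 = -66/5, σ_2 = 54/5, σ_3 = 0.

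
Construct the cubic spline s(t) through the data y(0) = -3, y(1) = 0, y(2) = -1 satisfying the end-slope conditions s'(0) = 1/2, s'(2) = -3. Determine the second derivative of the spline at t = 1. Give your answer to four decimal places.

Let m_i = s''(x_i). Step sizes h_i = 1, 1; slopes of the chords Δ_i = (y_(i+1) - y_i)/h_i = 3, -1.
  1·m_0 + 4·m_1 + 1·m_2 = 6(Δ_1 - Δ_0) = -24
Clamped end conditions give two more equations: 2h_0·m_0 + h_0·m_1 = 6(Δ_0 - s'(0)) = 15 and h_1·m_1 + 2h_1·m_2 = 6(s'(2) - Δ_1) = -12.
Solving: m_0 = 47/4, m_1 = -17/2, m_2 = -7/4.

-8.5000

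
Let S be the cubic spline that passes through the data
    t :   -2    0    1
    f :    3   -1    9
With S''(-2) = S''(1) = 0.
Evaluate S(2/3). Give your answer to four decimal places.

Let m_i = S''(x_i). Step sizes h_i = 2, 1; slopes of the chords Δ_i = (y_(i+1) - y_i)/h_i = -2, 10.
  2·m_0 + 6·m_1 + 1·m_2 = 6(Δ_1 - Δ_0) = 72
Natural end conditions: m_0 = m_2 = 0.
Forward elimination and back-substitution give m_0 = 0, m_1 = 12, m_2 = 0.
On [0, 1], S(t) = -1 + 6·t + 6·t² - 2·t³.
With t = 2/3: S(2/3) = 137/27.

5.0741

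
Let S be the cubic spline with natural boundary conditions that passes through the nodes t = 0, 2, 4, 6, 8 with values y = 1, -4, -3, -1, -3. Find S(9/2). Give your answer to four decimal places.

Put σ_i = S'' at the i-th knot. Here h = (2, 2, 2, 2) and Δ = (-5/2, 1/2, 1, -1), so the interior equations h_(i-1)·σ_(i-1) + 2(h_(i-1)+h_i)·σ_i + h_i·σ_(i+1) = 6(Δ_i − Δ_(i-1)) read
  2·σ_0 + 8·σ_1 + 2·σ_2 = 6(Δ_1 - Δ_0) = 18
  2·σ_1 + 8·σ_2 + 2·σ_3 = 6(Δ_2 - Δ_1) = 3
  2·σ_2 + 8·σ_3 + 2·σ_4 = 6(Δ_3 - Δ_2) = -12
Natural end conditions: σ_0 = σ_4 = 0.
Solving the tridiagonal system: σ_0 = 0, σ_1 = 123/56, σ_2 = 3/14, σ_3 = -87/56, σ_4 = 0.
On [4, 6], S(t) = -3 + 11/8·(t - 4) + 3/28·(t - 4)² - 33/224·(t - 4)³.
With (t - 4) = 1/2: S(9/2) = -4129/1792.

-2.3041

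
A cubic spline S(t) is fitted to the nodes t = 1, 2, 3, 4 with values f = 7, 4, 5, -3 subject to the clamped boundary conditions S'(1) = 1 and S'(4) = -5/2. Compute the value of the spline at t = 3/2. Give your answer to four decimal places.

5.7042

With M_i denoting the second derivative at x_i, h_i = 1, 1, 1, and Δ_i = (y_(i+1) − y_i)/h_i = -3, 1, -8:
  1·M_0 + 4·M_1 + 1·M_2 = 6(Δ_1 - Δ_0) = 24
  1·M_1 + 4·M_2 + 1·M_3 = 6(Δ_2 - Δ_1) = -54
Clamped end conditions give two more equations: 2h_0·M_0 + h_0·M_1 = 6(Δ_0 - S'(1)) = -24 and h_2·M_2 + 2h_2·M_3 = 6(S'(4) - Δ_2) = 33.
Solving: M_0 = -311/15, M_1 = 262/15, M_2 = -377/15, M_3 = 436/15.
On [1, 2], S(t) = 7 + 1·(t - 1) - 311/30·(t - 1)² + 191/30·(t - 1)³.
With (t - 1) = 1/2: S(3/2) = 1369/240.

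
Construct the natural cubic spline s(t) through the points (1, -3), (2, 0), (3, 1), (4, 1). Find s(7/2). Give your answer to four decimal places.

Put M_i = s'' at the i-th knot. Here h = (1, 1, 1) and Δ = (3, 1, 0), so the interior equations h_(i-1)·M_(i-1) + 2(h_(i-1)+h_i)·M_i + h_i·M_(i+1) = 6(Δ_i − Δ_(i-1)) read
  1·M_0 + 4·M_1 + 1·M_2 = 6(Δ_1 - Δ_0) = -12
  1·M_1 + 4·M_2 + 1·M_3 = 6(Δ_2 - Δ_1) = -6
Natural end conditions: M_0 = M_3 = 0.
Hence M_0 = 0, M_1 = -14/5, M_2 = -4/5, M_3 = 0.
On [3, 4], s(t) = 1 + 4/15·(t - 3) - 2/5·(t - 3)² + 2/15·(t - 3)³.
With (t - 3) = 1/2: s(7/2) = 21/20.

1.0500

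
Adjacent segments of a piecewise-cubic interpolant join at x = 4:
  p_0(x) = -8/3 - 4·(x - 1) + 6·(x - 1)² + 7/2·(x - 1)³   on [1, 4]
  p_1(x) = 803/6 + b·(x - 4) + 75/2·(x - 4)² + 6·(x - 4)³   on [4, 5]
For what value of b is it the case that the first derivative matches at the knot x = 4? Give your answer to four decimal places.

126.5000

p_0'(x) = -4 + 12·(x - 1) + 21/2·(x - 1)², so p_0'(4) = 253/2. On the right, p_1'(4) = b, so b = 253/2.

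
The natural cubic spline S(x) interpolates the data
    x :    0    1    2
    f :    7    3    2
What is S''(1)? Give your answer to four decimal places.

Put m_i = S'' at the i-th knot. Here h = (1, 1) and Δ = (-4, -1), so the interior equations h_(i-1)·m_(i-1) + 2(h_(i-1)+h_i)·m_i + h_i·m_(i+1) = 6(Δ_i − Δ_(i-1)) read
  1·m_0 + 4·m_1 + 1·m_2 = 6(Δ_1 - Δ_0) = 18
Natural end conditions: m_0 = m_2 = 0.
Solving the tridiagonal system: m_0 = 0, m_1 = 9/2, m_2 = 0.

4.5000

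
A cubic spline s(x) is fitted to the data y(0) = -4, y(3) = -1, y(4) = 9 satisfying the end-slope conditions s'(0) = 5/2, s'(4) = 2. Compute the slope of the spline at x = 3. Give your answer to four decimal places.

Let m_i = s''(x_i). Step sizes h_i = 3, 1; slopes of the chords Δ_i = (y_(i+1) - y_i)/h_i = 1, 10.
  3·m_0 + 8·m_1 + 1·m_2 = 6(Δ_1 - Δ_0) = 54
Clamped end conditions give two more equations: 2h_0·m_0 + h_0·m_1 = 6(Δ_0 - s'(0)) = -9 and h_1·m_1 + 2h_1·m_2 = 6(s'(4) - Δ_1) = -48.
Solving: m_0 = -67/8, m_1 = 55/4, m_2 = -247/8.
On [3, 4], s'(x) = b_1 + 2c_1·(x - 3) + 3d_1·(x - 3)² with b_1 = Δ_1 - h_1(2m_1 + m_2)/6 = 169/16, c_1 = m_1/2 = 55/8, d_1 = (m_2 - m_1)/(6h_1) = -119/16. So s'(3) = 169/16.

10.5625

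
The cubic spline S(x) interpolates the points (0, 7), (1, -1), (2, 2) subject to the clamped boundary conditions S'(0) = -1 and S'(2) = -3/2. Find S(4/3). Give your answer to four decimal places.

-0.5741

Write M_i for S''(x_i). With h_i = 1, 1 and divided differences Δ_i = -8, 3, the continuity of S' gives the tridiagonal system
  1·M_0 + 4·M_1 + 1·M_2 = 6(Δ_1 - Δ_0) = 66
Clamped end conditions give two more equations: 2h_0·M_0 + h_0·M_1 = 6(Δ_0 - S'(0)) = -42 and h_1·M_1 + 2h_1·M_2 = 6(S'(2) - Δ_1) = -27.
Hence M_0 = -151/4, M_1 = 67/2, M_2 = -121/4.
On [1, 2], S(x) = -1 - 25/8·(x - 1) + 67/4·(x - 1)² - 85/8·(x - 1)³.
With (x - 1) = 1/3: S(4/3) = -31/54.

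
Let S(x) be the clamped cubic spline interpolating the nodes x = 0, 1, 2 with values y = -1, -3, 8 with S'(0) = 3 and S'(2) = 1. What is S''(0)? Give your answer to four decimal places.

Let M_i = S''(x_i). Step sizes h_i = 1, 1; slopes of the chords Δ_i = (y_(i+1) - y_i)/h_i = -2, 11.
  1·M_0 + 4·M_1 + 1·M_2 = 6(Δ_1 - Δ_0) = 78
Clamped end conditions give two more equations: 2h_0·M_0 + h_0·M_1 = 6(Δ_0 - S'(0)) = -30 and h_1·M_1 + 2h_1·M_2 = 6(S'(2) - Δ_1) = -60.
Forward elimination and back-substitution give M_0 = -71/2, M_1 = 41, M_2 = -101/2.

-35.5000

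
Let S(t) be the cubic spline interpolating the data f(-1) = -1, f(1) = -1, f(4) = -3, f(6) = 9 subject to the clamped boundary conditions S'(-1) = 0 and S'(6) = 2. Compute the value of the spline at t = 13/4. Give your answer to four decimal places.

Let M_i = S''(x_i). Step sizes h_i = 2, 3, 2; slopes of the chords Δ_i = (y_(i+1) - y_i)/h_i = 0, -2/3, 6.
  2·M_0 + 10·M_1 + 3·M_2 = 6(Δ_1 - Δ_0) = -4
  3·M_1 + 10·M_2 + 2·M_3 = 6(Δ_2 - Δ_1) = 40
Clamped end conditions give two more equations: 2h_0·M_0 + h_0·M_1 = 6(Δ_0 - S'(-1)) = 0 and h_2·M_2 + 2h_2·M_3 = 6(S'(6) - Δ_2) = -24.
Forward elimination and back-substitution give M_0 = 4/3, M_1 = -8/3, M_2 = 20/3, M_3 = -28/3.
On [1, 4], S(t) = -1 - 4/3·(t - 1) - 4/3·(t - 1)² + 14/27·(t - 1)³.
With (t - 1) = 9/4: S(13/4) = -155/32.

-4.8438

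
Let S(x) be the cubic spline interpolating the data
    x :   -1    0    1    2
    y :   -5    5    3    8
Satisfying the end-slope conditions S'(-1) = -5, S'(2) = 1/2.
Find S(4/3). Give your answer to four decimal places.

4.3086

With m_i denoting the second derivative at x_i, h_i = 1, 1, 1, and Δ_i = (y_(i+1) − y_i)/h_i = 10, -2, 5:
  1·m_0 + 4·m_1 + 1·m_2 = 6(Δ_1 - Δ_0) = -72
  1·m_1 + 4·m_2 + 1·m_3 = 6(Δ_2 - Δ_1) = 42
Clamped end conditions give two more equations: 2h_0·m_0 + h_0·m_1 = 6(Δ_0 - S'(-1)) = 90 and h_2·m_2 + 2h_2·m_3 = 6(S'(2) - Δ_2) = -27.
Solving: m_0 = 197/3, m_1 = -124/3, m_2 = 83/3, m_3 = -82/3.
On [1, 2], S(x) = 3 + 1/3·(x - 1) + 83/6·(x - 1)² - 55/6·(x - 1)³.
With (x - 1) = 1/3: S(4/3) = 349/81.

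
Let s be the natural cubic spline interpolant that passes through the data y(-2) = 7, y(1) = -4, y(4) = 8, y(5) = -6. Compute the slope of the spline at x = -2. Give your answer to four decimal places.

Let M_i = s''(x_i). Step sizes h_i = 3, 3, 1; slopes of the chords Δ_i = (y_(i+1) - y_i)/h_i = -11/3, 4, -14.
  3·M_0 + 12·M_1 + 3·M_2 = 6(Δ_1 - Δ_0) = 46
  3·M_1 + 8·M_2 + 1·M_3 = 6(Δ_2 - Δ_1) = -108
Natural end conditions: M_0 = M_3 = 0.
Hence M_0 = 0, M_1 = 692/87, M_2 = -478/29, M_3 = 0.
On [-2, 1], s'(x) = b_0 + 2c_0·(x + 2) + 3d_0·(x + 2)² with b_0 = Δ_0 - h_0(2M_0 + M_1)/6 = -665/87, c_0 = M_0/2 = 0, d_0 = (M_1 - M_0)/(6h_0) = 346/783. So s'(-2) = -665/87.

-7.6437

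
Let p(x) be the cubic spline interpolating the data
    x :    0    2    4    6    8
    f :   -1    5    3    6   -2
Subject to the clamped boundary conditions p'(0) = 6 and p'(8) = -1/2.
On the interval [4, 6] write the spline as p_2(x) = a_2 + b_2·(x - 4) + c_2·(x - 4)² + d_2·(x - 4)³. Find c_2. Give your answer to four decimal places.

With m_i denoting the second derivative at x_i, h_i = 2, 2, 2, 2, and Δ_i = (y_(i+1) − y_i)/h_i = 3, -1, 3/2, -4:
  2·m_0 + 8·m_1 + 2·m_2 = 6(Δ_1 - Δ_0) = -24
  2·m_1 + 8·m_2 + 2·m_3 = 6(Δ_2 - Δ_1) = 15
  2·m_2 + 8·m_3 + 2·m_4 = 6(Δ_3 - Δ_2) = -33
Clamped end conditions give two more equations: 2h_0·m_0 + h_0·m_1 = 6(Δ_0 - p'(0)) = -18 and h_3·m_3 + 2h_3·m_4 = 6(p'(8) - Δ_3) = 21.
Hence m_0 = -155/56, m_1 = -97/28, m_2 = 37/8, m_3 = -211/28, m_4 = 505/56.
On [4, 6], with p_2(x) = a_2 + b_2·(x - 4) + c_2·(x - 4)² + d_2·(x - 4)³: c_2 = m_2/2 = 37/16, d_2 = (m_3 - m_2)/(6h_2) = -227/224, b_2 = Δ_2 - h_2(2m_2 + m_3)/6 = 13/14.

2.3125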